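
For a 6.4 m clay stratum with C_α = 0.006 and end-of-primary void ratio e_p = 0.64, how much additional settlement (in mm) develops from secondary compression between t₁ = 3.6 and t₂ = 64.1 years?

S_s ≈ 29.3 mm

Secondary compression: S_s = C_α·H/(1+e_p)·log₁₀(t₂/t₁)
S_s = 0.006×6.4/(1+0.64)×log₁₀(64.1/3.6)
    = 0.02341 × 1.251 = 0.02928 m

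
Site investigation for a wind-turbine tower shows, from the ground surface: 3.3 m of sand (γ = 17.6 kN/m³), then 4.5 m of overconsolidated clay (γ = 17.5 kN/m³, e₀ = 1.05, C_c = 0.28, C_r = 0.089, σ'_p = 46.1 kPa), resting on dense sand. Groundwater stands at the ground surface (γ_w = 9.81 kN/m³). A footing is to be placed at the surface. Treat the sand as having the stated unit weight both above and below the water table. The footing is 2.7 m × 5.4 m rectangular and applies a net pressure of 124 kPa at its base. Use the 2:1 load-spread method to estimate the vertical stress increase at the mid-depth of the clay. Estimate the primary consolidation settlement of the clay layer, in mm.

Mid-depth of clay below the ground surface: z = 3.3 + 4.5/2 = 5.55 m.
Total vertical stress at mid-clay: σ_v = 17.6×3.3 + 17.5×2.25 = 97.455 kPa.
Pore pressure: u = 9.81×(5.55 − 0) = 54.446 kPa.
Initial effective stress: σ'_0 = σ_v − u = 97.455 − 54.446 = 43.009 kPa.
Stress increase at mid-clay by the 2:1 spreading method:
Δσ = qBL/((B+z)(L+z)) = 124×2.7×5.4/((2.7+5.55)(5.4+5.55)) = 20.013 kPa
Final effective stress: σ'_f = 43.009 + 20.013 = 63.022 kPa.
σ'_f = 63.022 > σ'_p = 46.1 kPa, so the stress path crosses the preconsolidation pressure — recompression up to σ'_p, then virgin compression beyond:
S_c = H/(1+e₀)·[C_r·log₁₀(σ'_p/σ'_0) + C_c·log₁₀(σ'_f/σ'_p)]
    = 4.5/2.05 × [0.089×log₁₀(46.1/43.009) + 0.28×log₁₀(63.022/46.1)]
    = 2.1951 × [0.0026826 + 0.038022] = 0.08935 m

S_c ≈ 89.4 mm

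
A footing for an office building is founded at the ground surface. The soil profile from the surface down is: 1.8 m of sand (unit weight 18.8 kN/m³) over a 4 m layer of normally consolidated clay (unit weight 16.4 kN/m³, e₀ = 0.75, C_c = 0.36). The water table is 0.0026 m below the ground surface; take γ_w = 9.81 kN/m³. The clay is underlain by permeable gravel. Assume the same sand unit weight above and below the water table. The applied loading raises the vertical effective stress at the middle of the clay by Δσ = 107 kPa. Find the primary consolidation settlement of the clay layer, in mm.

S_c ≈ 548 mm

Mid-depth of clay below the ground surface: z = 1.8 + 4/2 = 3.8 m.
Total vertical stress at mid-clay: σ_v = 18.8×1.8 + 16.4×2 = 66.64 kPa.
Pore pressure: u = 9.81×(3.8 − 0.0026) = 37.249 kPa.
Initial effective stress: σ'_0 = σ_v − u = 66.64 − 37.249 = 29.391 kPa.
Final effective stress: σ'_f = σ'_0 + Δσ = 29.391 + 107 = 136.39 kPa.
Normally consolidated clay, so the full stress increment lies on the virgin compression line:
S_c = C_c·H/(1+e₀)·log₁₀(σ'_f/σ'_0) = 0.36×4/(1+0.75)×log₁₀(136.39/29.391)
    = 0.82286 × 0.66657 = 0.5485 m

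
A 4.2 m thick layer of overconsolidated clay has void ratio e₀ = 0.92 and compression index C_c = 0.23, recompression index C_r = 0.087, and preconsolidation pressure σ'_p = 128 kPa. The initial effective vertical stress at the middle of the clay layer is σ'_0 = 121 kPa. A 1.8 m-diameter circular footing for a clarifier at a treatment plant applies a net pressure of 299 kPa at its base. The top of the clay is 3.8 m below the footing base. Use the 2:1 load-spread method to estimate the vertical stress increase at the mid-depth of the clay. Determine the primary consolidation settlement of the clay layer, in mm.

S_c ≈ 20 mm

Mid-depth of clay below the footing base: z = 3.8 + 4.2/2 = 5.9 m.
Stress increase at mid-clay by the 2:1 spreading method:
Δσ ≈ qD²/(D+z)² = 299×1.8²/(1.8+5.9)² = 16.339 kPa
Final effective stress: σ'_f = 121 + 16.339 = 137.34 kPa.
σ'_f = 137.34 > σ'_p = 128 kPa, so the stress path crosses the preconsolidation pressure — recompression up to σ'_p, then virgin compression beyond:
S_c = H/(1+e₀)·[C_r·log₁₀(σ'_p/σ'_0) + C_c·log₁₀(σ'_f/σ'_p)]
    = 4.2/1.92 × [0.087×log₁₀(128/121) + 0.23×log₁₀(137.34/128)]
    = 2.1875 × [0.0021249 + 0.007035] = 0.02004 m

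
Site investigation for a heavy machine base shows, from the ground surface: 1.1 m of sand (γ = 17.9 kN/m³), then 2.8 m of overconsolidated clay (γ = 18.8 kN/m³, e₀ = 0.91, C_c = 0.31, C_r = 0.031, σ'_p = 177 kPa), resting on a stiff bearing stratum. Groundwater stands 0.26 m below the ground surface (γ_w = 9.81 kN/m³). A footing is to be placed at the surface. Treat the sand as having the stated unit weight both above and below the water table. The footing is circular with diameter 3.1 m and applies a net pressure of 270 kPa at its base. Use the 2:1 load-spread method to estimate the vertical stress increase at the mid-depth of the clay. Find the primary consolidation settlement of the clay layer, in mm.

Mid-depth of clay below the ground surface: z = 1.1 + 2.8/2 = 2.5 m.
Total vertical stress at mid-clay: σ_v = 17.9×1.1 + 18.8×1.4 = 46.01 kPa.
Pore pressure: u = 9.81×(2.5 − 0.26) = 21.974 kPa.
Initial effective stress: σ'_0 = σ_v − u = 46.01 − 21.974 = 24.036 kPa.
Stress increase at mid-clay by the 2:1 spreading method:
Δσ ≈ qD²/(D+z)² = 270×3.1²/(3.1+2.5)² = 82.739 kPa
Final effective stress: σ'_f = 24.036 + 82.739 = 106.78 kPa.
σ'_f = 106.78 ≤ σ'_p = 177 kPa, so the clay remains overconsolidated and only the recompression index applies:
S_c = C_r·H/(1+e₀)·log₁₀(σ'_f/σ'_0) = 0.031×2.8/1.91×log₁₀(106.78/24.036)
    = 0.045446 × 0.64763 = 0.02943 m

S_c ≈ 29.4 mm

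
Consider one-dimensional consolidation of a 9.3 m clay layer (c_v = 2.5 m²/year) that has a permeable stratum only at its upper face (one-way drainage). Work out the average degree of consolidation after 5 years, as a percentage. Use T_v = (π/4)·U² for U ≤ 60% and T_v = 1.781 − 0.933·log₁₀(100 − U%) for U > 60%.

Drainage path length: H_d = H = 9.3 m (single drainage).
T_v = c_v·t/H_d² = 2.5×5/9.3² = 0.14453.
T_v = 0.14453 corresponds to the U ≤ 60% branch:
U = √(4T_v/π) = 0.429

U ≈ 42.9 %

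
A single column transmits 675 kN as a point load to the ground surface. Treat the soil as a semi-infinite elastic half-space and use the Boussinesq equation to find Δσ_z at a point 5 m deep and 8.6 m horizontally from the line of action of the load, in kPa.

Boussinesq vertical stress below a point load on an elastic half-space:
Δσ_z = 3P/(2πz²) · [1 + (r/z)²]^(−5/2)
r/z = 8.6/5 = 1.72; [1+(r/z)²]^(−5/2) = 0.032078.
Δσ_z = 3×675/(2π×5²) × 0.032078 = 12.892 × 0.032078 = 0.4135 kPa

Δσ_z ≈ 0.414 kPa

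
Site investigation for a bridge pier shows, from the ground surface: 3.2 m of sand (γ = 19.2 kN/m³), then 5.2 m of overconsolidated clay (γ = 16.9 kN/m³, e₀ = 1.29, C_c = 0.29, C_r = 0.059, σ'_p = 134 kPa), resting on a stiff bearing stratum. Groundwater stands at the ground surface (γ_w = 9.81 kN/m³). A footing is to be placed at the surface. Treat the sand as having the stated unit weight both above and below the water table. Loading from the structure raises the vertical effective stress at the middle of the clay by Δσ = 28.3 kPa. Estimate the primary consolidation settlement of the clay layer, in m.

Mid-depth of clay below the ground surface: z = 3.2 + 5.2/2 = 5.8 m.
Total vertical stress at mid-clay: σ_v = 19.2×3.2 + 16.9×2.6 = 105.38 kPa.
Pore pressure: u = 9.81×(5.8 − 0) = 56.898 kPa.
Initial effective stress: σ'_0 = σ_v − u = 105.38 − 56.898 = 48.482 kPa.
Final effective stress: σ'_f = 48.482 + 28.3 = 76.782 kPa.
σ'_f = 76.782 ≤ σ'_p = 134 kPa, so the clay remains overconsolidated and only the recompression index applies:
S_c = C_r·H/(1+e₀)·log₁₀(σ'_f/σ'_0) = 0.059×5.2/2.29×log₁₀(76.782/48.482)
    = 0.13397 × 0.19968 = 0.02675 m

S_c ≈ 0.0268 m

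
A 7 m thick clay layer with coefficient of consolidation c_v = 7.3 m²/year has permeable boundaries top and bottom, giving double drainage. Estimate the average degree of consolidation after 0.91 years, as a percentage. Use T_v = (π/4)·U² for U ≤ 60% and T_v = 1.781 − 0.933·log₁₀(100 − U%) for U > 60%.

U ≈ 78.7 %

Drainage path length: H_d = H/2 = 3.5 m (double drainage).
T_v = c_v·t/H_d² = 7.3×0.91/3.5² = 0.54229.
T_v = 0.54229 corresponds to the U > 60% branch:
U = 1 − 10^((1.781 − T_v)/0.933)/100 = 0.7874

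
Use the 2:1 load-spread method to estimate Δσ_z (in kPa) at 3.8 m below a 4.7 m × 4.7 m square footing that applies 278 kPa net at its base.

Δσ_z ≈ 85 kPa

By the 2:1 method the load spreads at 1 horizontal : 2 vertical, so at depth z the loaded area has grown by z in each plan dimension:
Δσ = qBL/((B+z)(L+z)) = 278×4.7×4.7/((4.7+3.8)(4.7+3.8)) = 84.997 kPa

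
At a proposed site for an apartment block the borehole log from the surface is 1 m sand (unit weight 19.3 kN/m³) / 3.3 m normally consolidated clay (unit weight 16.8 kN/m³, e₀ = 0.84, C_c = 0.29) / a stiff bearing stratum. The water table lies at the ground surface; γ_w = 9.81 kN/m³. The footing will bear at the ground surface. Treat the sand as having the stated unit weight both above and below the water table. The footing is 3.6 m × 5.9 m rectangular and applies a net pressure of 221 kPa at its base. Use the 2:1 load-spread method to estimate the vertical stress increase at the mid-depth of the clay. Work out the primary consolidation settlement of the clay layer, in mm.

S_c ≈ 371 mm

Mid-depth of clay below the ground surface: z = 1 + 3.3/2 = 2.65 m.
Total vertical stress at mid-clay: σ_v = 19.3×1 + 16.8×1.65 = 47.02 kPa.
Pore pressure: u = 9.81×(2.65 − 0) = 25.997 kPa.
Initial effective stress: σ'_0 = σ_v − u = 47.02 − 25.997 = 21.023 kPa.
Stress increase at mid-clay by the 2:1 spreading method:
Δσ = qBL/((B+z)(L+z)) = 221×3.6×5.9/((3.6+2.65)(5.9+2.65)) = 87.842 kPa
Final effective stress: σ'_f = σ'_0 + Δσ = 21.023 + 87.842 = 108.86 kPa.
Normally consolidated clay, so the full stress increment lies on the virgin compression line:
S_c = C_c·H/(1+e₀)·log₁₀(σ'_f/σ'_0) = 0.29×3.3/(1+0.84)×log₁₀(108.86/21.023)
    = 0.52011 × 0.71417 = 0.3714 m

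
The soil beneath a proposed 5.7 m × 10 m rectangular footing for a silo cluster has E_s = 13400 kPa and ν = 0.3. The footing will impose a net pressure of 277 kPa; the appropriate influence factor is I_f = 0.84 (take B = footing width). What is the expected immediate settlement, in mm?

S_e ≈ 90.1 mm

Immediate (elastic) settlement: S_e = q·B·(1−ν²)/E_s · I_f.
S_e = 277 × 5.7 × (1 − 0.3²) / 13400 × 0.84
    = 277 × 5.7 × 0.91 / 13400 × 0.84
    = 0.09007 m = 90.07 mm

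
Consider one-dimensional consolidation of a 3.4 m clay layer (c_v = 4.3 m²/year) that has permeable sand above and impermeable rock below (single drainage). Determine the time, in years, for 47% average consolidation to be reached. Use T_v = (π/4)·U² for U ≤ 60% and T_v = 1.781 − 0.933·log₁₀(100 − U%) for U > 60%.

t ≈ 0.466 years

Drainage path length: H_d = H = 3.4 m (single drainage).
U ≤ 60%: T_v = (π/4)·U² = (π/4)×0.47² = 0.17349.
t = T_v·H_d²/c_v = 0.17349×3.4²/4.3 = 0.4664 years.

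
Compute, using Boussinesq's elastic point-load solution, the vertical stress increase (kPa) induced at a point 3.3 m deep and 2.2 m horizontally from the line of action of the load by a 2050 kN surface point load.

Boussinesq vertical stress below a point load on an elastic half-space:
Δσ_z = 3P/(2πz²) · [1 + (r/z)²]^(−5/2)
r/z = 2.2/3.3 = 0.66667; [1+(r/z)²]^(−5/2) = 0.39879.
Δσ_z = 3×2050/(2π×3.3²) × 0.39879 = 89.881 × 0.39879 = 35.84 kPa

Δσ_z ≈ 35.8 kPa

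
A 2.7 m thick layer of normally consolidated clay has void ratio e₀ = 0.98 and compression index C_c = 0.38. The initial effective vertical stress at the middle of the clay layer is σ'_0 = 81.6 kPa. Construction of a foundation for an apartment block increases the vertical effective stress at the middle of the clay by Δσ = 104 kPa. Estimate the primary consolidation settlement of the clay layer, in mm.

S_c ≈ 185 mm

Final effective stress: σ'_f = σ'_0 + Δσ = 81.6 + 104 = 185.6 kPa.
Normally consolidated clay, so the full stress increment lies on the virgin compression line:
S_c = C_c·H/(1+e₀)·log₁₀(σ'_f/σ'_0) = 0.38×2.7/(1+0.98)×log₁₀(185.6/81.6)
    = 0.51818 × 0.35689 = 0.1849 m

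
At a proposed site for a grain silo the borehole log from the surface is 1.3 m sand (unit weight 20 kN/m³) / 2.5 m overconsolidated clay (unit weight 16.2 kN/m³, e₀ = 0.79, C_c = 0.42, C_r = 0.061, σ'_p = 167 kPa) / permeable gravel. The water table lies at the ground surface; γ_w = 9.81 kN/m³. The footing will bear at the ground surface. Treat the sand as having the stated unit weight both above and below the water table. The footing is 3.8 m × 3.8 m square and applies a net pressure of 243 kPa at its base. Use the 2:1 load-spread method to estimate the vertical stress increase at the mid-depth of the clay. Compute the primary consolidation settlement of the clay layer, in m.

S_c ≈ 0.0603 m

Mid-depth of clay below the ground surface: z = 1.3 + 2.5/2 = 2.55 m.
Total vertical stress at mid-clay: σ_v = 20×1.3 + 16.2×1.25 = 46.25 kPa.
Pore pressure: u = 9.81×(2.55 − 0) = 25.015 kPa.
Initial effective stress: σ'_0 = σ_v − u = 46.25 − 25.015 = 21.235 kPa.
Stress increase at mid-clay by the 2:1 spreading method:
Δσ = qBL/((B+z)(L+z)) = 243×3.8×3.8/((3.8+2.55)(3.8+2.55)) = 87.021 kPa
Final effective stress: σ'_f = 21.235 + 87.021 = 108.26 kPa.
σ'_f = 108.26 ≤ σ'_p = 167 kPa, so the clay remains overconsolidated and only the recompression index applies:
S_c = C_r·H/(1+e₀)·log₁₀(σ'_f/σ'_0) = 0.061×2.5/1.79×log₁₀(108.26/21.235)
    = 0.085193 × 0.70742 = 0.06027 m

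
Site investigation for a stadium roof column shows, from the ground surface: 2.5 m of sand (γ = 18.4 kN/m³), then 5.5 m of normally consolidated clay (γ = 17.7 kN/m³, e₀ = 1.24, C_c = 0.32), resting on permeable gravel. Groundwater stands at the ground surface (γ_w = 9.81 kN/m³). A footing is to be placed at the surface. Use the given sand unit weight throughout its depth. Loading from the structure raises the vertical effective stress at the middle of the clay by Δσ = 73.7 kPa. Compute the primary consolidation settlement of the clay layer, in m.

Mid-depth of clay below the ground surface: z = 2.5 + 5.5/2 = 5.25 m.
Total vertical stress at mid-clay: σ_v = 18.4×2.5 + 17.7×2.75 = 94.675 kPa.
Pore pressure: u = 9.81×(5.25 − 0) = 51.503 kPa.
Initial effective stress: σ'_0 = σ_v − u = 94.675 − 51.503 = 43.172 kPa.
Final effective stress: σ'_f = σ'_0 + Δσ = 43.172 + 73.7 = 116.87 kPa.
Normally consolidated clay, so the full stress increment lies on the virgin compression line:
S_c = C_c·H/(1+e₀)·log₁₀(σ'_f/σ'_0) = 0.32×5.5/(1+1.24)×log₁₀(116.87/43.172)
    = 0.78571 × 0.4325 = 0.3398 m

S_c ≈ 0.34 m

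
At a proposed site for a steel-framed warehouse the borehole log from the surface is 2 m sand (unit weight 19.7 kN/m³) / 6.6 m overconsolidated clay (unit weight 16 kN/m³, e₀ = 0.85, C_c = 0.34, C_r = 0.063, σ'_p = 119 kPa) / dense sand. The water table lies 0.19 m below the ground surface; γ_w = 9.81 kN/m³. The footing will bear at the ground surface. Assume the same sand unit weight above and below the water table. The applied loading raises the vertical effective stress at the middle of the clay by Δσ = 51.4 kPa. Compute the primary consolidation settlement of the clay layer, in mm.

S_c ≈ 77.9 mm

Mid-depth of clay below the ground surface: z = 2 + 6.6/2 = 5.3 m.
Total vertical stress at mid-clay: σ_v = 19.7×2 + 16×3.3 = 92.2 kPa.
Pore pressure: u = 9.81×(5.3 − 0.19) = 50.129 kPa.
Initial effective stress: σ'_0 = σ_v − u = 92.2 − 50.129 = 42.071 kPa.
Final effective stress: σ'_f = 42.071 + 51.4 = 93.471 kPa.
σ'_f = 93.471 ≤ σ'_p = 119 kPa, so the clay remains overconsolidated and only the recompression index applies:
S_c = C_r·H/(1+e₀)·log₁₀(σ'_f/σ'_0) = 0.063×6.6/1.85×log₁₀(93.471/42.071)
    = 0.22476 × 0.34669 = 0.07792 m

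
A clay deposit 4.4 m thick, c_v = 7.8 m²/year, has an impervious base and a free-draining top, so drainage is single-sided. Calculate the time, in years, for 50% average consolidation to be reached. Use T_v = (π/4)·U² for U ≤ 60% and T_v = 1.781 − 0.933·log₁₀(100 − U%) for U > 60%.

Drainage path length: H_d = H = 4.4 m (single drainage).
U ≤ 60%: T_v = (π/4)·U² = (π/4)×0.5² = 0.19635.
t = T_v·H_d²/c_v = 0.19635×4.4²/7.8 = 0.4874 years.

t ≈ 0.487 years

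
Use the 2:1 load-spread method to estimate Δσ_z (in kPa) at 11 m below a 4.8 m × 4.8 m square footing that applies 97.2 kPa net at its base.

By the 2:1 method the load spreads at 1 horizontal : 2 vertical, so at depth z the loaded area has grown by z in each plan dimension:
Δσ = qBL/((B+z)(L+z)) = 97.2×4.8×4.8/((4.8+11)(4.8+11)) = 8.9709 kPa

Δσ_z ≈ 8.97 kPa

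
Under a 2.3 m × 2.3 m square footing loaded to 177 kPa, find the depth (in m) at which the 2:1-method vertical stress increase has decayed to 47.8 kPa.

z ≈ 2.13 m

2:1 spreading — at depth z the loaded area has grown by z in each plan dimension:
qB²/(B+z)² = Δσ_z ⇒ z = B(√(q/Δσ_z) − 1) = 2.3×(√(177/47.8) − 1) = 2.126 m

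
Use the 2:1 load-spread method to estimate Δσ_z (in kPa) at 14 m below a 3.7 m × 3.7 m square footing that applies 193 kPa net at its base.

By the 2:1 method the load spreads at 1 horizontal : 2 vertical, so at depth z the loaded area has grown by z in each plan dimension:
Δσ = qBL/((B+z)(L+z)) = 193×3.7×3.7/((3.7+14)(3.7+14)) = 8.4336 kPa

Δσ_z ≈ 8.43 kPa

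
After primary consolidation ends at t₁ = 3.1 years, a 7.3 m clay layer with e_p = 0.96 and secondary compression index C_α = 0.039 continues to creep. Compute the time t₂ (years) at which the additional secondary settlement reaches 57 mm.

S_s = C_α·H/(1+e_p)·log₁₀(t₂/t₁) ⇒ log₁₀(t₂/t₁) = S_s·(1+e_p)/(C_α·H).
log₁₀(t₂/t₁) = 0.057 × (1+0.96) / (0.039×7.3) = 0.3924
t₂ = t₁ × 10^0.3924 = 3.1 × 2.468 = 7.652 years

t₂ ≈ 7.65 years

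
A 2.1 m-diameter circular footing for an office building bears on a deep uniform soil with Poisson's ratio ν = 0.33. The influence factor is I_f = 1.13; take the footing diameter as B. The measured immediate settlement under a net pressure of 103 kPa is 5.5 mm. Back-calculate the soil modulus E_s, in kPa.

E_s ≈ 39600 kPa

S_e = q·B·(1−ν²)/E_s · I_f  ⇒  E_s = q·B·(1−ν²)·I_f / S_e.
E_s = 103 × 2.1 × 0.8911 × 1.13 / 0.0055 = 39600 kPa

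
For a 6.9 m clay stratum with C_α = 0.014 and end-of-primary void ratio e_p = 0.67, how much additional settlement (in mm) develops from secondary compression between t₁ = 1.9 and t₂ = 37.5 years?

Secondary compression: S_s = C_α·H/(1+e_p)·log₁₀(t₂/t₁)
S_s = 0.014×6.9/(1+0.67)×log₁₀(37.5/1.9)
    = 0.05784 × 1.295 = 0.07492 m

S_s ≈ 74.9 mm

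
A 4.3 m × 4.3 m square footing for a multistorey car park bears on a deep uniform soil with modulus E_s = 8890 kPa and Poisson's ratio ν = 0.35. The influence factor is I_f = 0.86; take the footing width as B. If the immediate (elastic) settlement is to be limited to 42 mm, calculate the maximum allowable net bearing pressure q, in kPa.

q ≈ 115 kPa

S_e = q·B·(1−ν²)/E_s · I_f  ⇒  q = S_e·E_s / (B·(1−ν²)·I_f).
q = 0.042 × 8890 / (4.3 × 0.8775 × 0.86) = 115.1 kPa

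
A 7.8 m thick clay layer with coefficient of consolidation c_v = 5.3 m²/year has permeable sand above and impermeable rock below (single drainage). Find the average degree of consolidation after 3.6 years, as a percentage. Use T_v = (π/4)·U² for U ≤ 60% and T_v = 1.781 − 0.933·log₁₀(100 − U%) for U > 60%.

U ≈ 62.6 %

Drainage path length: H_d = H = 7.8 m (single drainage).
T_v = c_v·t/H_d² = 5.3×3.6/7.8² = 0.31361.
T_v = 0.31361 corresponds to the U > 60% branch:
U = 1 − 10^((1.781 − T_v)/0.933)/100 = 0.6261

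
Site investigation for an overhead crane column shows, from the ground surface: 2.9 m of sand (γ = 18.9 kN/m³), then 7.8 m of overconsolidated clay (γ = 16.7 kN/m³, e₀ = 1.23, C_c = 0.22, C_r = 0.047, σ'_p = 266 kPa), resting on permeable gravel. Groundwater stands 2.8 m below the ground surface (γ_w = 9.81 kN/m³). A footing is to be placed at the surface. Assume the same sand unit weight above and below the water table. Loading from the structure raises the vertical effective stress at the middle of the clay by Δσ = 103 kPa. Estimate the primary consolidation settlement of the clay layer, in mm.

S_c ≈ 58.7 mm

Mid-depth of clay below the ground surface: z = 2.9 + 7.8/2 = 6.8 m.
Total vertical stress at mid-clay: σ_v = 18.9×2.9 + 16.7×3.9 = 119.94 kPa.
Pore pressure: u = 9.81×(6.8 − 2.8) = 39.24 kPa.
Initial effective stress: σ'_0 = σ_v − u = 119.94 − 39.24 = 80.7 kPa.
Final effective stress: σ'_f = 80.7 + 103 = 183.7 kPa.
σ'_f = 183.7 ≤ σ'_p = 266 kPa, so the clay remains overconsolidated and only the recompression index applies:
S_c = C_r·H/(1+e₀)·log₁₀(σ'_f/σ'_0) = 0.047×7.8/2.23×log₁₀(183.7/80.7)
    = 0.1644 × 0.35724 = 0.05873 m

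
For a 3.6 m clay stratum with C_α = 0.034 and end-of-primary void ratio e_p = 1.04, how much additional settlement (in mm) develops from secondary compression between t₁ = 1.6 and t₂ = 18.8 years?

Secondary compression: S_s = C_α·H/(1+e_p)·log₁₀(t₂/t₁)
S_s = 0.034×3.6/(1+1.04)×log₁₀(18.8/1.6)
    = 0.06 × 1.07 = 0.0642 m

S_s ≈ 64.2 mm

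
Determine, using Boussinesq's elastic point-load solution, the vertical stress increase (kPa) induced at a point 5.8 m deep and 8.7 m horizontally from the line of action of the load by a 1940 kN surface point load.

Δσ_z ≈ 1.45 kPa

Boussinesq vertical stress below a point load on an elastic half-space:
Δσ_z = 3P/(2πz²) · [1 + (r/z)²]^(−5/2)
r/z = 8.7/5.8 = 1.5; [1+(r/z)²]^(−5/2) = 0.052516.
Δσ_z = 3×1940/(2π×5.8²) × 0.052516 = 27.535 × 0.052516 = 1.446 kPa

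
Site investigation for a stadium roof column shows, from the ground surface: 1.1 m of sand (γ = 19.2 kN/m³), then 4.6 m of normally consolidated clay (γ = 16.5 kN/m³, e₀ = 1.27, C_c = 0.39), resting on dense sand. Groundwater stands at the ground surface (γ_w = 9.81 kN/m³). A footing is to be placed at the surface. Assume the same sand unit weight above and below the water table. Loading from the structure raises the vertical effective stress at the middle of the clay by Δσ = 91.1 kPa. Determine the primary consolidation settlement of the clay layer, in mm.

S_c ≈ 519 mm

Mid-depth of clay below the ground surface: z = 1.1 + 4.6/2 = 3.4 m.
Total vertical stress at mid-clay: σ_v = 19.2×1.1 + 16.5×2.3 = 59.07 kPa.
Pore pressure: u = 9.81×(3.4 − 0) = 33.354 kPa.
Initial effective stress: σ'_0 = σ_v − u = 59.07 − 33.354 = 25.716 kPa.
Final effective stress: σ'_f = σ'_0 + Δσ = 25.716 + 91.1 = 116.82 kPa.
Normally consolidated clay, so the full stress increment lies on the virgin compression line:
S_c = C_c·H/(1+e₀)·log₁₀(σ'_f/σ'_0) = 0.39×4.6/(1+1.27)×log₁₀(116.82/25.716)
    = 0.79031 × 0.65731 = 0.5195 m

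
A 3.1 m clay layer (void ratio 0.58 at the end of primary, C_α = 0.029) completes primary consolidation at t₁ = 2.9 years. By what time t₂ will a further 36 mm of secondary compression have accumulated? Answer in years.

t₂ ≈ 12.4 years

S_s = C_α·H/(1+e_p)·log₁₀(t₂/t₁) ⇒ log₁₀(t₂/t₁) = S_s·(1+e_p)/(C_α·H).
log₁₀(t₂/t₁) = 0.036 × (1+0.58) / (0.029×3.1) = 0.6327
t₂ = t₁ × 10^0.6327 = 2.9 × 4.292 = 12.45 years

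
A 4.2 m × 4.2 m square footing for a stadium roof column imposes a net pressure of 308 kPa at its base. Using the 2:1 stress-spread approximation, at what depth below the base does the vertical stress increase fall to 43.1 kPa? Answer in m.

z ≈ 7.03 m

2:1 spreading — at depth z the loaded area has grown by z in each plan dimension:
qB²/(B+z)² = Δσ_z ⇒ z = B(√(q/Δσ_z) − 1) = 4.2×(√(308/43.1) − 1) = 7.028 m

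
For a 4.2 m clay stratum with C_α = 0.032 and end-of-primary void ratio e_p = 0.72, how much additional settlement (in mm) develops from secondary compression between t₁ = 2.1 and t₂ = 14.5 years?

Secondary compression: S_s = C_α·H/(1+e_p)·log₁₀(t₂/t₁)
S_s = 0.032×4.2/(1+0.72)×log₁₀(14.5/2.1)
    = 0.07814 × 0.8391 = 0.06557 m

S_s ≈ 65.6 mm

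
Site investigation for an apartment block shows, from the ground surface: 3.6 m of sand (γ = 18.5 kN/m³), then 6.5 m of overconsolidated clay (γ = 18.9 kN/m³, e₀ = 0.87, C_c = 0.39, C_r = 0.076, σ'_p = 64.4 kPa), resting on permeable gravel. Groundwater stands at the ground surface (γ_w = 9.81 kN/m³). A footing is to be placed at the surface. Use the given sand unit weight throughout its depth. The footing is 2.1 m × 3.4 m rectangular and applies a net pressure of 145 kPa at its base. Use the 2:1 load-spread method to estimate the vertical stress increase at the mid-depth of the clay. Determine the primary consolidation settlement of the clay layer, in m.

Mid-depth of clay below the ground surface: z = 3.6 + 6.5/2 = 6.85 m.
Total vertical stress at mid-clay: σ_v = 18.5×3.6 + 18.9×3.25 = 128.03 kPa.
Pore pressure: u = 9.81×(6.85 − 0) = 67.198 kPa.
Initial effective stress: σ'_0 = σ_v − u = 128.03 − 67.198 = 60.832 kPa.
Stress increase at mid-clay by the 2:1 spreading method:
Δσ = qBL/((B+z)(L+z)) = 145×2.1×3.4/((2.1+6.85)(3.4+6.85)) = 11.285 kPa
Final effective stress: σ'_f = 60.832 + 11.285 = 72.117 kPa.
σ'_f = 72.117 > σ'_p = 64.4 kPa, so the stress path crosses the preconsolidation pressure — recompression up to σ'_p, then virgin compression beyond:
S_c = H/(1+e₀)·[C_r·log₁₀(σ'_p/σ'_0) + C_c·log₁₀(σ'_f/σ'_p)]
    = 6.5/1.87 × [0.076×log₁₀(64.4/60.832) + 0.39×log₁₀(72.117/64.4)]
    = 3.4759 × [0.0018813 + 0.019169] = 0.07317 m

S_c ≈ 0.0732 m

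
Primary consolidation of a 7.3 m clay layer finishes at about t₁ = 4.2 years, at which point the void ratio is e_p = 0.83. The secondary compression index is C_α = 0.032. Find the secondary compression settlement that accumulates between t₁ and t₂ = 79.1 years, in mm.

Secondary compression: S_s = C_α·H/(1+e_p)·log₁₀(t₂/t₁)
S_s = 0.032×7.3/(1+0.83)×log₁₀(79.1/4.2)
    = 0.1277 × 1.275 = 0.1627 m

S_s ≈ 163 mm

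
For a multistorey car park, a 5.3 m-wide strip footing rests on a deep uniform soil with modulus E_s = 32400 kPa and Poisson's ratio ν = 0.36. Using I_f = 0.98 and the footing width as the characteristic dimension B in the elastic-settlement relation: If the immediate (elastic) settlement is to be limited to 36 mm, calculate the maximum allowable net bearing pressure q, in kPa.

S_e = q·B·(1−ν²)/E_s · I_f  ⇒  q = S_e·E_s / (B·(1−ν²)·I_f).
q = 0.036 × 32400 / (5.3 × 0.8704 × 0.98) = 258 kPa

q ≈ 258 kPa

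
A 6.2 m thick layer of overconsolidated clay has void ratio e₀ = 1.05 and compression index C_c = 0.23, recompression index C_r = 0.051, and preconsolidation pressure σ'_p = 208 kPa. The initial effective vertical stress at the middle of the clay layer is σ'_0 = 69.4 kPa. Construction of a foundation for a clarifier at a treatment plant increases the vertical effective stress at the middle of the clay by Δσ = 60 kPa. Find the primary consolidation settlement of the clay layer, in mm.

S_c ≈ 41.7 mm

Final effective stress: σ'_f = 69.4 + 60 = 129.4 kPa.
σ'_f = 129.4 ≤ σ'_p = 208 kPa, so the clay remains overconsolidated and only the recompression index applies:
S_c = C_r·H/(1+e₀)·log₁₀(σ'_f/σ'_0) = 0.051×6.2/2.05×log₁₀(129.4/69.4)
    = 0.15424 × 0.27057 = 0.04173 m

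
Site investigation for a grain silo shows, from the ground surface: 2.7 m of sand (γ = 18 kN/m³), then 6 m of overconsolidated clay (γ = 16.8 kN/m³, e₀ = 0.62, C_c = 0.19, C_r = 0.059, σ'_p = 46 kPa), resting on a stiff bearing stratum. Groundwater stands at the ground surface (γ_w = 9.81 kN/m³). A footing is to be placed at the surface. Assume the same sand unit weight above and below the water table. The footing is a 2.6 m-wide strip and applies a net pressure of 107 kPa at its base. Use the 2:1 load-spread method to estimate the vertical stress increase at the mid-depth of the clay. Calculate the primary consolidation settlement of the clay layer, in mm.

Mid-depth of clay below the ground surface: z = 2.7 + 6/2 = 5.7 m.
Total vertical stress at mid-clay: σ_v = 18×2.7 + 16.8×3 = 99 kPa.
Pore pressure: u = 9.81×(5.7 − 0) = 55.917 kPa.
Initial effective stress: σ'_0 = σ_v − u = 99 − 55.917 = 43.083 kPa.
Stress increase at mid-clay by the 2:1 spreading method:
Δσ = qB/(B+z) = 107×2.6/(2.6+5.7) = 33.518 kPa
Final effective stress: σ'_f = 43.083 + 33.518 = 76.601 kPa.
σ'_f = 76.601 > σ'_p = 46 kPa, so the stress path crosses the preconsolidation pressure — recompression up to σ'_p, then virgin compression beyond:
S_c = H/(1+e₀)·[C_r·log₁₀(σ'_p/σ'_0) + C_c·log₁₀(σ'_f/σ'_p)]
    = 6/1.62 × [0.059×log₁₀(46/43.083) + 0.19×log₁₀(76.601/46)]
    = 3.7037 × [0.0016787 + 0.042081] = 0.1621 m

S_c ≈ 162 mm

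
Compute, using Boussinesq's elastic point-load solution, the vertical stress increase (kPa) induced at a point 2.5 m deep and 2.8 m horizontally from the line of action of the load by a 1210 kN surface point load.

Boussinesq vertical stress below a point load on an elastic half-space:
Δσ_z = 3P/(2πz²) · [1 + (r/z)²]^(−5/2)
r/z = 2.8/2.5 = 1.12; [1+(r/z)²]^(−5/2) = 0.13105.
Δσ_z = 3×1210/(2π×2.5²) × 0.13105 = 92.437 × 0.13105 = 12.11 kPa

Δσ_z ≈ 12.1 kPa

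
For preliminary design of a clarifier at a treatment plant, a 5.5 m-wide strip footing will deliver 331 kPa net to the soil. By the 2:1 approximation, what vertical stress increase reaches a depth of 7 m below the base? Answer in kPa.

By the 2:1 method the load spreads at 1 horizontal : 2 vertical, so at depth z the loaded area has grown by z in each plan dimension:
Δσ = qB/(B+z) = 331×5.5/(5.5+7) = 145.64 kPa

Δσ_z ≈ 146 kPa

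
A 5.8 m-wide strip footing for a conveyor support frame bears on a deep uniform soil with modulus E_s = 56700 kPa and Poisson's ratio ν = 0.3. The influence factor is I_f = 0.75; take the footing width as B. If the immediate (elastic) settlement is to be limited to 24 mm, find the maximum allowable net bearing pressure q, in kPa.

S_e = q·B·(1−ν²)/E_s · I_f  ⇒  q = S_e·E_s / (B·(1−ν²)·I_f).
q = 0.024 × 56700 / (5.8 × 0.91 × 0.75) = 343.8 kPa

q ≈ 344 kPa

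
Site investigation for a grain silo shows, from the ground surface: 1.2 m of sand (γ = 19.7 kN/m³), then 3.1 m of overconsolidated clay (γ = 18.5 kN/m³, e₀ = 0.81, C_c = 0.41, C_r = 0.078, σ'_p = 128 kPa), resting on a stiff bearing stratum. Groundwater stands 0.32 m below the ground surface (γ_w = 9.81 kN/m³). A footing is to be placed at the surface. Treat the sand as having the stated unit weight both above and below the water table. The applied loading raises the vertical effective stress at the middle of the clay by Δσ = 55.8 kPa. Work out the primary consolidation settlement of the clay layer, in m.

S_c ≈ 0.0629 m

Mid-depth of clay below the ground surface: z = 1.2 + 3.1/2 = 2.75 m.
Total vertical stress at mid-clay: σ_v = 19.7×1.2 + 18.5×1.55 = 52.315 kPa.
Pore pressure: u = 9.81×(2.75 − 0.32) = 23.838 kPa.
Initial effective stress: σ'_0 = σ_v − u = 52.315 − 23.838 = 28.477 kPa.
Final effective stress: σ'_f = 28.477 + 55.8 = 84.277 kPa.
σ'_f = 84.277 ≤ σ'_p = 128 kPa, so the clay remains overconsolidated and only the recompression index applies:
S_c = C_r·H/(1+e₀)·log₁₀(σ'_f/σ'_0) = 0.078×3.1/1.81×log₁₀(84.277/28.477)
    = 0.13359 × 0.47121 = 0.06295 m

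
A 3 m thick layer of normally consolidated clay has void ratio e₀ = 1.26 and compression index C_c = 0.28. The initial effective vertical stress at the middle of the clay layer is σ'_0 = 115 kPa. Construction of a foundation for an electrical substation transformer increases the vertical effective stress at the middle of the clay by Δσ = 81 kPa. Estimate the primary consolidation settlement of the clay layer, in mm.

Final effective stress: σ'_f = σ'_0 + Δσ = 115 + 81 = 196 kPa.
Normally consolidated clay, so the full stress increment lies on the virgin compression line:
S_c = C_c·H/(1+e₀)·log₁₀(σ'_f/σ'_0) = 0.28×3/(1+1.26)×log₁₀(196/115)
    = 0.37168 × 0.23156 = 0.08607 m

S_c ≈ 86.1 mm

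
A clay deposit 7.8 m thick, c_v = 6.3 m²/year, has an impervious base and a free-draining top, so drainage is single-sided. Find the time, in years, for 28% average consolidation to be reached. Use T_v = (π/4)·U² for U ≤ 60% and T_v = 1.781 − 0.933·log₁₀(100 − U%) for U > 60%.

Drainage path length: H_d = H = 7.8 m (single drainage).
U ≤ 60%: T_v = (π/4)·U² = (π/4)×0.28² = 0.061575.
t = T_v·H_d²/c_v = 0.061575×7.8²/6.3 = 0.5946 years.

t ≈ 0.595 years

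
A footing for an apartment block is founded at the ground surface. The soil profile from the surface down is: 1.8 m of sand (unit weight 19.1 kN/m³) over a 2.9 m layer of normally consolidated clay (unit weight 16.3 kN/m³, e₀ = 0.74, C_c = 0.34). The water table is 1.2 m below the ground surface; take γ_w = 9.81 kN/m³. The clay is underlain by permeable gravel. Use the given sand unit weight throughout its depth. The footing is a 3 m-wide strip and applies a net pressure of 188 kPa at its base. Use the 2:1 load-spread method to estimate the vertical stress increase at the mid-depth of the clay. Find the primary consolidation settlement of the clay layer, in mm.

Mid-depth of clay below the ground surface: z = 1.8 + 2.9/2 = 3.25 m.
Total vertical stress at mid-clay: σ_v = 19.1×1.8 + 16.3×1.45 = 58.015 kPa.
Pore pressure: u = 9.81×(3.25 − 1.2) = 20.11 kPa.
Initial effective stress: σ'_0 = σ_v − u = 58.015 − 20.11 = 37.905 kPa.
Stress increase at mid-clay by the 2:1 spreading method:
Δσ = qB/(B+z) = 188×3/(3+3.25) = 90.24 kPa
Final effective stress: σ'_f = σ'_0 + Δσ = 37.905 + 90.24 = 128.14 kPa.
Normally consolidated clay, so the full stress increment lies on the virgin compression line:
S_c = C_c·H/(1+e₀)·log₁₀(σ'_f/σ'_0) = 0.34×2.9/(1+0.74)×log₁₀(128.14/37.905)
    = 0.56667 × 0.52899 = 0.2998 m

S_c ≈ 300 mm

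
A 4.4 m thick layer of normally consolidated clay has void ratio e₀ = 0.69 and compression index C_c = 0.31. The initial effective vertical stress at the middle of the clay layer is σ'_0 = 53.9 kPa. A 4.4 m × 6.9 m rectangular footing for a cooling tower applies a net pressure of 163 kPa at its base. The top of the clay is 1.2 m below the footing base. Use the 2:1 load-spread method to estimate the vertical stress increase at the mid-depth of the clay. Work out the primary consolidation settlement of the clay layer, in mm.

Mid-depth of clay below the footing base: z = 1.2 + 4.4/2 = 3.4 m.
Stress increase at mid-clay by the 2:1 spreading method:
Δσ = qBL/((B+z)(L+z)) = 163×4.4×6.9/((4.4+3.4)(6.9+3.4)) = 61.597 kPa
Final effective stress: σ'_f = σ'_0 + Δσ = 53.9 + 61.597 = 115.5 kPa.
Normally consolidated clay, so the full stress increment lies on the virgin compression line:
S_c = C_c·H/(1+e₀)·log₁₀(σ'_f/σ'_0) = 0.31×4.4/(1+0.69)×log₁₀(115.5/53.9)
    = 0.8071 × 0.33099 = 0.2671 m

S_c ≈ 267 mm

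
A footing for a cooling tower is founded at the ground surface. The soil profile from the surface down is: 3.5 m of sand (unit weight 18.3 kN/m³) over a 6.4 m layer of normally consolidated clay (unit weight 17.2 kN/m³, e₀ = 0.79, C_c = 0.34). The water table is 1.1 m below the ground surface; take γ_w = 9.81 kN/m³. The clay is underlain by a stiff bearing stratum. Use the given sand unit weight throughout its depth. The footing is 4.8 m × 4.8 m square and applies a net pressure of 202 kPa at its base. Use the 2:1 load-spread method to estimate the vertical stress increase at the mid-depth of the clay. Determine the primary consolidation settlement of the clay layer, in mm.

S_c ≈ 231 mm

Mid-depth of clay below the ground surface: z = 3.5 + 6.4/2 = 6.7 m.
Total vertical stress at mid-clay: σ_v = 18.3×3.5 + 17.2×3.2 = 119.09 kPa.
Pore pressure: u = 9.81×(6.7 − 1.1) = 54.936 kPa.
Initial effective stress: σ'_0 = σ_v − u = 119.09 − 54.936 = 64.154 kPa.
Stress increase at mid-clay by the 2:1 spreading method:
Δσ = qBL/((B+z)(L+z)) = 202×4.8×4.8/((4.8+6.7)(4.8+6.7)) = 35.192 kPa
Final effective stress: σ'_f = σ'_0 + Δσ = 64.154 + 35.192 = 99.346 kPa.
Normally consolidated clay, so the full stress increment lies on the virgin compression line:
S_c = C_c·H/(1+e₀)·log₁₀(σ'_f/σ'_0) = 0.34×6.4/(1+0.79)×log₁₀(99.346/64.154)
    = 1.2156 × 0.18993 = 0.2309 m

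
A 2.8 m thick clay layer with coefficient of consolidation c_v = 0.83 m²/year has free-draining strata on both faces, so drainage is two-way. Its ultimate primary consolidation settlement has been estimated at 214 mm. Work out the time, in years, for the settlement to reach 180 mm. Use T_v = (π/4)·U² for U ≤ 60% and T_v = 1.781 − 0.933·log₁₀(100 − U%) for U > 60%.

t ≈ 1.56 years

Drainage path length: H_d = H/2 = 1.4 m (double drainage).
U = S(t)/S_ult = 180/214 = 0.8411.
U > 60%: T_v = 1.781 − 0.933·log₁₀(100 − 84.112) = 0.66041.
t = T_v·H_d²/c_v = 0.66041×1.4²/0.83 = 1.56 years.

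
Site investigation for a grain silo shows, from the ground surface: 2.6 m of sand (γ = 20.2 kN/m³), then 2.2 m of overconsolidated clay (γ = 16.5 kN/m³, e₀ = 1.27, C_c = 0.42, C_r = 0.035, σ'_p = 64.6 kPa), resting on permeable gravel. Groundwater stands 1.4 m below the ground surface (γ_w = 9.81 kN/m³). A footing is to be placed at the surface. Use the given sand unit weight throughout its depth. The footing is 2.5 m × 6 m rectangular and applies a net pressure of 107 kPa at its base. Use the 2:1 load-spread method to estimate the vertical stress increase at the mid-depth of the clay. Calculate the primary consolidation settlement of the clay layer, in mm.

Mid-depth of clay below the ground surface: z = 2.6 + 2.2/2 = 3.7 m.
Total vertical stress at mid-clay: σ_v = 20.2×2.6 + 16.5×1.1 = 70.67 kPa.
Pore pressure: u = 9.81×(3.7 − 1.4) = 22.563 kPa.
Initial effective stress: σ'_0 = σ_v − u = 70.67 − 22.563 = 48.107 kPa.
Stress increase at mid-clay by the 2:1 spreading method:
Δσ = qBL/((B+z)(L+z)) = 107×2.5×6/((2.5+3.7)(6+3.7)) = 26.688 kPa
Final effective stress: σ'_f = 48.107 + 26.688 = 74.795 kPa.
σ'_f = 74.795 > σ'_p = 64.6 kPa, so the stress path crosses the preconsolidation pressure — recompression up to σ'_p, then virgin compression beyond:
S_c = H/(1+e₀)·[C_r·log₁₀(σ'_p/σ'_0) + C_c·log₁₀(σ'_f/σ'_p)]
    = 2.2/2.27 × [0.035×log₁₀(64.6/48.107) + 0.42×log₁₀(74.795/64.6)]
    = 0.96916 × [0.0044808 + 0.026729] = 0.03025 m

S_c ≈ 30.2 mm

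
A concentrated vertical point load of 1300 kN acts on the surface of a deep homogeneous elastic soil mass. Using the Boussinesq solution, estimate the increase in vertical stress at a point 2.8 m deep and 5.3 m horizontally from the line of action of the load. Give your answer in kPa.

Boussinesq vertical stress below a point load on an elastic half-space:
Δσ_z = 3P/(2πz²) · [1 + (r/z)²]^(−5/2)
r/z = 5.3/2.8 = 1.8929; [1+(r/z)²]^(−5/2) = 0.022241.
Δσ_z = 3×1300/(2π×2.8²) × 0.022241 = 79.171 × 0.022241 = 1.761 kPa

Δσ_z ≈ 1.76 kPa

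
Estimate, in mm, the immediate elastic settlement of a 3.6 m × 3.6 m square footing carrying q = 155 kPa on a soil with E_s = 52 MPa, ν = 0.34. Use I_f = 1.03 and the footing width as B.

S_e ≈ 9.78 mm

Immediate (elastic) settlement: S_e = q·B·(1−ν²)/E_s · I_f.
E_s = 52 MPa = 52000 kPa.
S_e = 155 × 3.6 × (1 − 0.34²) / 52000 × 1.03
    = 155 × 3.6 × 0.8844 / 52000 × 1.03
    = 0.009775 m = 9.775 mm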